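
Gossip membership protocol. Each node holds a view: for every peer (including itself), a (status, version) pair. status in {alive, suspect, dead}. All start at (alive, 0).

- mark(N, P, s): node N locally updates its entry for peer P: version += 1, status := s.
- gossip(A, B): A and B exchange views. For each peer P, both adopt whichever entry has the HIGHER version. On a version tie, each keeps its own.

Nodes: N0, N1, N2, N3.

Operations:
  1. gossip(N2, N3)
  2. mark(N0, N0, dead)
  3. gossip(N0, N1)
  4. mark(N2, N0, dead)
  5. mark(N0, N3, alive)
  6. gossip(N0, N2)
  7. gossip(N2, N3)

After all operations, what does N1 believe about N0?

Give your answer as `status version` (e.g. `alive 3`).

Answer: dead 1

Derivation:
Op 1: gossip N2<->N3 -> N2.N0=(alive,v0) N2.N1=(alive,v0) N2.N2=(alive,v0) N2.N3=(alive,v0) | N3.N0=(alive,v0) N3.N1=(alive,v0) N3.N2=(alive,v0) N3.N3=(alive,v0)
Op 2: N0 marks N0=dead -> (dead,v1)
Op 3: gossip N0<->N1 -> N0.N0=(dead,v1) N0.N1=(alive,v0) N0.N2=(alive,v0) N0.N3=(alive,v0) | N1.N0=(dead,v1) N1.N1=(alive,v0) N1.N2=(alive,v0) N1.N3=(alive,v0)
Op 4: N2 marks N0=dead -> (dead,v1)
Op 5: N0 marks N3=alive -> (alive,v1)
Op 6: gossip N0<->N2 -> N0.N0=(dead,v1) N0.N1=(alive,v0) N0.N2=(alive,v0) N0.N3=(alive,v1) | N2.N0=(dead,v1) N2.N1=(alive,v0) N2.N2=(alive,v0) N2.N3=(alive,v1)
Op 7: gossip N2<->N3 -> N2.N0=(dead,v1) N2.N1=(alive,v0) N2.N2=(alive,v0) N2.N3=(alive,v1) | N3.N0=(dead,v1) N3.N1=(alive,v0) N3.N2=(alive,v0) N3.N3=(alive,v1)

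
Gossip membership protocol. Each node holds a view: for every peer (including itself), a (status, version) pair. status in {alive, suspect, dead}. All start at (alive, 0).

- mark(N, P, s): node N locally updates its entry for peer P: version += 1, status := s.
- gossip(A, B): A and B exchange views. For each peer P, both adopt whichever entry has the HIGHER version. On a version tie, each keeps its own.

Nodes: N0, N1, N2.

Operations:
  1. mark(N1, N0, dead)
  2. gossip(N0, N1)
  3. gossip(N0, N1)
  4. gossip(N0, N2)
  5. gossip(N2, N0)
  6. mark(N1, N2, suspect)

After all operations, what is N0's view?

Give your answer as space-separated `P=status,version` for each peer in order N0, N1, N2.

Op 1: N1 marks N0=dead -> (dead,v1)
Op 2: gossip N0<->N1 -> N0.N0=(dead,v1) N0.N1=(alive,v0) N0.N2=(alive,v0) | N1.N0=(dead,v1) N1.N1=(alive,v0) N1.N2=(alive,v0)
Op 3: gossip N0<->N1 -> N0.N0=(dead,v1) N0.N1=(alive,v0) N0.N2=(alive,v0) | N1.N0=(dead,v1) N1.N1=(alive,v0) N1.N2=(alive,v0)
Op 4: gossip N0<->N2 -> N0.N0=(dead,v1) N0.N1=(alive,v0) N0.N2=(alive,v0) | N2.N0=(dead,v1) N2.N1=(alive,v0) N2.N2=(alive,v0)
Op 5: gossip N2<->N0 -> N2.N0=(dead,v1) N2.N1=(alive,v0) N2.N2=(alive,v0) | N0.N0=(dead,v1) N0.N1=(alive,v0) N0.N2=(alive,v0)
Op 6: N1 marks N2=suspect -> (suspect,v1)

Answer: N0=dead,1 N1=alive,0 N2=alive,0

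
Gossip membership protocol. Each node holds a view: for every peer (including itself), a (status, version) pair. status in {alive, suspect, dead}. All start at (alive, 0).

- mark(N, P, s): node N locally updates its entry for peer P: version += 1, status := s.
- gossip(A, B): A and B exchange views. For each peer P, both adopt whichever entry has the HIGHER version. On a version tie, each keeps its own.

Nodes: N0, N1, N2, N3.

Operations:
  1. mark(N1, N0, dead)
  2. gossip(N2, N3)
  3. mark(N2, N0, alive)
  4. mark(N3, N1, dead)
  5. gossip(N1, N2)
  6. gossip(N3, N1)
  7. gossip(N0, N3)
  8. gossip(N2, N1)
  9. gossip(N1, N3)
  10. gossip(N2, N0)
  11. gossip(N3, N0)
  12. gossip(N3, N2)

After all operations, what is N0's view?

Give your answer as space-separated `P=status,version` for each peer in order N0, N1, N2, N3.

Op 1: N1 marks N0=dead -> (dead,v1)
Op 2: gossip N2<->N3 -> N2.N0=(alive,v0) N2.N1=(alive,v0) N2.N2=(alive,v0) N2.N3=(alive,v0) | N3.N0=(alive,v0) N3.N1=(alive,v0) N3.N2=(alive,v0) N3.N3=(alive,v0)
Op 3: N2 marks N0=alive -> (alive,v1)
Op 4: N3 marks N1=dead -> (dead,v1)
Op 5: gossip N1<->N2 -> N1.N0=(dead,v1) N1.N1=(alive,v0) N1.N2=(alive,v0) N1.N3=(alive,v0) | N2.N0=(alive,v1) N2.N1=(alive,v0) N2.N2=(alive,v0) N2.N3=(alive,v0)
Op 6: gossip N3<->N1 -> N3.N0=(dead,v1) N3.N1=(dead,v1) N3.N2=(alive,v0) N3.N3=(alive,v0) | N1.N0=(dead,v1) N1.N1=(dead,v1) N1.N2=(alive,v0) N1.N3=(alive,v0)
Op 7: gossip N0<->N3 -> N0.N0=(dead,v1) N0.N1=(dead,v1) N0.N2=(alive,v0) N0.N3=(alive,v0) | N3.N0=(dead,v1) N3.N1=(dead,v1) N3.N2=(alive,v0) N3.N3=(alive,v0)
Op 8: gossip N2<->N1 -> N2.N0=(alive,v1) N2.N1=(dead,v1) N2.N2=(alive,v0) N2.N3=(alive,v0) | N1.N0=(dead,v1) N1.N1=(dead,v1) N1.N2=(alive,v0) N1.N3=(alive,v0)
Op 9: gossip N1<->N3 -> N1.N0=(dead,v1) N1.N1=(dead,v1) N1.N2=(alive,v0) N1.N3=(alive,v0) | N3.N0=(dead,v1) N3.N1=(dead,v1) N3.N2=(alive,v0) N3.N3=(alive,v0)
Op 10: gossip N2<->N0 -> N2.N0=(alive,v1) N2.N1=(dead,v1) N2.N2=(alive,v0) N2.N3=(alive,v0) | N0.N0=(dead,v1) N0.N1=(dead,v1) N0.N2=(alive,v0) N0.N3=(alive,v0)
Op 11: gossip N3<->N0 -> N3.N0=(dead,v1) N3.N1=(dead,v1) N3.N2=(alive,v0) N3.N3=(alive,v0) | N0.N0=(dead,v1) N0.N1=(dead,v1) N0.N2=(alive,v0) N0.N3=(alive,v0)
Op 12: gossip N3<->N2 -> N3.N0=(dead,v1) N3.N1=(dead,v1) N3.N2=(alive,v0) N3.N3=(alive,v0) | N2.N0=(alive,v1) N2.N1=(dead,v1) N2.N2=(alive,v0) N2.N3=(alive,v0)

Answer: N0=dead,1 N1=dead,1 N2=alive,0 N3=alive,0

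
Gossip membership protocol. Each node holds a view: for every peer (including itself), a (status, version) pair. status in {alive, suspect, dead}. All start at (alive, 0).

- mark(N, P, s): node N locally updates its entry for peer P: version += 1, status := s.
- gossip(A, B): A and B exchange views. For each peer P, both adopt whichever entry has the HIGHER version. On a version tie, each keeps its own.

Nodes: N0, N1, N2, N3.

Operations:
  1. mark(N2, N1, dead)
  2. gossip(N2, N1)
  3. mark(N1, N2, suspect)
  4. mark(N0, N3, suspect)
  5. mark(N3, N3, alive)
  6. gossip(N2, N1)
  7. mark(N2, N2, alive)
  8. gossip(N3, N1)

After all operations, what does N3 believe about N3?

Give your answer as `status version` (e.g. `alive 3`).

Op 1: N2 marks N1=dead -> (dead,v1)
Op 2: gossip N2<->N1 -> N2.N0=(alive,v0) N2.N1=(dead,v1) N2.N2=(alive,v0) N2.N3=(alive,v0) | N1.N0=(alive,v0) N1.N1=(dead,v1) N1.N2=(alive,v0) N1.N3=(alive,v0)
Op 3: N1 marks N2=suspect -> (suspect,v1)
Op 4: N0 marks N3=suspect -> (suspect,v1)
Op 5: N3 marks N3=alive -> (alive,v1)
Op 6: gossip N2<->N1 -> N2.N0=(alive,v0) N2.N1=(dead,v1) N2.N2=(suspect,v1) N2.N3=(alive,v0) | N1.N0=(alive,v0) N1.N1=(dead,v1) N1.N2=(suspect,v1) N1.N3=(alive,v0)
Op 7: N2 marks N2=alive -> (alive,v2)
Op 8: gossip N3<->N1 -> N3.N0=(alive,v0) N3.N1=(dead,v1) N3.N2=(suspect,v1) N3.N3=(alive,v1) | N1.N0=(alive,v0) N1.N1=(dead,v1) N1.N2=(suspect,v1) N1.N3=(alive,v1)

Answer: alive 1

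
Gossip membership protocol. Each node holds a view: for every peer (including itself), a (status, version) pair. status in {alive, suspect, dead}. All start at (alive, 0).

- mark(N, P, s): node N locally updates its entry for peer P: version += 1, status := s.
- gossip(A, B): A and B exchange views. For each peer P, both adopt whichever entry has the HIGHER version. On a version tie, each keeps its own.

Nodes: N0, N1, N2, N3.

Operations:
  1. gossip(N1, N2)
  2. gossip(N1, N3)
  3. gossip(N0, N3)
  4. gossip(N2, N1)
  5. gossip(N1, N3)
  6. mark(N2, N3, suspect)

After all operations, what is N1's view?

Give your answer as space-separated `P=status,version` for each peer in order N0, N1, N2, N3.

Op 1: gossip N1<->N2 -> N1.N0=(alive,v0) N1.N1=(alive,v0) N1.N2=(alive,v0) N1.N3=(alive,v0) | N2.N0=(alive,v0) N2.N1=(alive,v0) N2.N2=(alive,v0) N2.N3=(alive,v0)
Op 2: gossip N1<->N3 -> N1.N0=(alive,v0) N1.N1=(alive,v0) N1.N2=(alive,v0) N1.N3=(alive,v0) | N3.N0=(alive,v0) N3.N1=(alive,v0) N3.N2=(alive,v0) N3.N3=(alive,v0)
Op 3: gossip N0<->N3 -> N0.N0=(alive,v0) N0.N1=(alive,v0) N0.N2=(alive,v0) N0.N3=(alive,v0) | N3.N0=(alive,v0) N3.N1=(alive,v0) N3.N2=(alive,v0) N3.N3=(alive,v0)
Op 4: gossip N2<->N1 -> N2.N0=(alive,v0) N2.N1=(alive,v0) N2.N2=(alive,v0) N2.N3=(alive,v0) | N1.N0=(alive,v0) N1.N1=(alive,v0) N1.N2=(alive,v0) N1.N3=(alive,v0)
Op 5: gossip N1<->N3 -> N1.N0=(alive,v0) N1.N1=(alive,v0) N1.N2=(alive,v0) N1.N3=(alive,v0) | N3.N0=(alive,v0) N3.N1=(alive,v0) N3.N2=(alive,v0) N3.N3=(alive,v0)
Op 6: N2 marks N3=suspect -> (suspect,v1)

Answer: N0=alive,0 N1=alive,0 N2=alive,0 N3=alive,0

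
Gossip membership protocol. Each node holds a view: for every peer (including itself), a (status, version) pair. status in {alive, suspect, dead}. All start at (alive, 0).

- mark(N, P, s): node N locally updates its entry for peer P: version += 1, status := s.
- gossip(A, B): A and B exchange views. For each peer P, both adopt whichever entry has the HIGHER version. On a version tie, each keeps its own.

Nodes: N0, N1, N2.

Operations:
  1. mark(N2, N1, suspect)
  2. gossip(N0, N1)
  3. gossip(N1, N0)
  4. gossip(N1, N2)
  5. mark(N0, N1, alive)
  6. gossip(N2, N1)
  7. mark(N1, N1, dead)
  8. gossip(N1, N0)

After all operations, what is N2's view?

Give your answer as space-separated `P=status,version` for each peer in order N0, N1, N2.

Answer: N0=alive,0 N1=suspect,1 N2=alive,0

Derivation:
Op 1: N2 marks N1=suspect -> (suspect,v1)
Op 2: gossip N0<->N1 -> N0.N0=(alive,v0) N0.N1=(alive,v0) N0.N2=(alive,v0) | N1.N0=(alive,v0) N1.N1=(alive,v0) N1.N2=(alive,v0)
Op 3: gossip N1<->N0 -> N1.N0=(alive,v0) N1.N1=(alive,v0) N1.N2=(alive,v0) | N0.N0=(alive,v0) N0.N1=(alive,v0) N0.N2=(alive,v0)
Op 4: gossip N1<->N2 -> N1.N0=(alive,v0) N1.N1=(suspect,v1) N1.N2=(alive,v0) | N2.N0=(alive,v0) N2.N1=(suspect,v1) N2.N2=(alive,v0)
Op 5: N0 marks N1=alive -> (alive,v1)
Op 6: gossip N2<->N1 -> N2.N0=(alive,v0) N2.N1=(suspect,v1) N2.N2=(alive,v0) | N1.N0=(alive,v0) N1.N1=(suspect,v1) N1.N2=(alive,v0)
Op 7: N1 marks N1=dead -> (dead,v2)
Op 8: gossip N1<->N0 -> N1.N0=(alive,v0) N1.N1=(dead,v2) N1.N2=(alive,v0) | N0.N0=(alive,v0) N0.N1=(dead,v2) N0.N2=(alive,v0)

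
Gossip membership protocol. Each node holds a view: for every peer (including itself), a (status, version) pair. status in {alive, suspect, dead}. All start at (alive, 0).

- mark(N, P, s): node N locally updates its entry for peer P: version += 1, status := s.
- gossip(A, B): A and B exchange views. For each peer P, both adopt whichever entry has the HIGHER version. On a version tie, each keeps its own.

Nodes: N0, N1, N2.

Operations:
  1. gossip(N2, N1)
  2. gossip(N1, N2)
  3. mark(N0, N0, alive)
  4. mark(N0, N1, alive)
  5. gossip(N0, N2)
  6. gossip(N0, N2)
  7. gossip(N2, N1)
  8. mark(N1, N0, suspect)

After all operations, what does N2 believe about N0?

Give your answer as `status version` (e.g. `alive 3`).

Answer: alive 1

Derivation:
Op 1: gossip N2<->N1 -> N2.N0=(alive,v0) N2.N1=(alive,v0) N2.N2=(alive,v0) | N1.N0=(alive,v0) N1.N1=(alive,v0) N1.N2=(alive,v0)
Op 2: gossip N1<->N2 -> N1.N0=(alive,v0) N1.N1=(alive,v0) N1.N2=(alive,v0) | N2.N0=(alive,v0) N2.N1=(alive,v0) N2.N2=(alive,v0)
Op 3: N0 marks N0=alive -> (alive,v1)
Op 4: N0 marks N1=alive -> (alive,v1)
Op 5: gossip N0<->N2 -> N0.N0=(alive,v1) N0.N1=(alive,v1) N0.N2=(alive,v0) | N2.N0=(alive,v1) N2.N1=(alive,v1) N2.N2=(alive,v0)
Op 6: gossip N0<->N2 -> N0.N0=(alive,v1) N0.N1=(alive,v1) N0.N2=(alive,v0) | N2.N0=(alive,v1) N2.N1=(alive,v1) N2.N2=(alive,v0)
Op 7: gossip N2<->N1 -> N2.N0=(alive,v1) N2.N1=(alive,v1) N2.N2=(alive,v0) | N1.N0=(alive,v1) N1.N1=(alive,v1) N1.N2=(alive,v0)
Op 8: N1 marks N0=suspect -> (suspect,v2)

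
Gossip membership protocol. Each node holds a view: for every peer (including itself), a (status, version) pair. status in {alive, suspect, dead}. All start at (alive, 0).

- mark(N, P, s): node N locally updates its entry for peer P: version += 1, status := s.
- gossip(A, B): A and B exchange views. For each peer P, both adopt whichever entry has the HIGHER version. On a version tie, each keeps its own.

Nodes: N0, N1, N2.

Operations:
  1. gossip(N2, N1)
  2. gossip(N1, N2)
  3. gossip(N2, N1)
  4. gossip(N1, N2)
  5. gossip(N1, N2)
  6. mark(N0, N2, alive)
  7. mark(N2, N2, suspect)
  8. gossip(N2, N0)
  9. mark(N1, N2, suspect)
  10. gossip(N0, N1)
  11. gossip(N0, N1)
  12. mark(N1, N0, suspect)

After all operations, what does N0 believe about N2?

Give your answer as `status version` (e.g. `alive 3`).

Op 1: gossip N2<->N1 -> N2.N0=(alive,v0) N2.N1=(alive,v0) N2.N2=(alive,v0) | N1.N0=(alive,v0) N1.N1=(alive,v0) N1.N2=(alive,v0)
Op 2: gossip N1<->N2 -> N1.N0=(alive,v0) N1.N1=(alive,v0) N1.N2=(alive,v0) | N2.N0=(alive,v0) N2.N1=(alive,v0) N2.N2=(alive,v0)
Op 3: gossip N2<->N1 -> N2.N0=(alive,v0) N2.N1=(alive,v0) N2.N2=(alive,v0) | N1.N0=(alive,v0) N1.N1=(alive,v0) N1.N2=(alive,v0)
Op 4: gossip N1<->N2 -> N1.N0=(alive,v0) N1.N1=(alive,v0) N1.N2=(alive,v0) | N2.N0=(alive,v0) N2.N1=(alive,v0) N2.N2=(alive,v0)
Op 5: gossip N1<->N2 -> N1.N0=(alive,v0) N1.N1=(alive,v0) N1.N2=(alive,v0) | N2.N0=(alive,v0) N2.N1=(alive,v0) N2.N2=(alive,v0)
Op 6: N0 marks N2=alive -> (alive,v1)
Op 7: N2 marks N2=suspect -> (suspect,v1)
Op 8: gossip N2<->N0 -> N2.N0=(alive,v0) N2.N1=(alive,v0) N2.N2=(suspect,v1) | N0.N0=(alive,v0) N0.N1=(alive,v0) N0.N2=(alive,v1)
Op 9: N1 marks N2=suspect -> (suspect,v1)
Op 10: gossip N0<->N1 -> N0.N0=(alive,v0) N0.N1=(alive,v0) N0.N2=(alive,v1) | N1.N0=(alive,v0) N1.N1=(alive,v0) N1.N2=(suspect,v1)
Op 11: gossip N0<->N1 -> N0.N0=(alive,v0) N0.N1=(alive,v0) N0.N2=(alive,v1) | N1.N0=(alive,v0) N1.N1=(alive,v0) N1.N2=(suspect,v1)
Op 12: N1 marks N0=suspect -> (suspect,v1)

Answer: alive 1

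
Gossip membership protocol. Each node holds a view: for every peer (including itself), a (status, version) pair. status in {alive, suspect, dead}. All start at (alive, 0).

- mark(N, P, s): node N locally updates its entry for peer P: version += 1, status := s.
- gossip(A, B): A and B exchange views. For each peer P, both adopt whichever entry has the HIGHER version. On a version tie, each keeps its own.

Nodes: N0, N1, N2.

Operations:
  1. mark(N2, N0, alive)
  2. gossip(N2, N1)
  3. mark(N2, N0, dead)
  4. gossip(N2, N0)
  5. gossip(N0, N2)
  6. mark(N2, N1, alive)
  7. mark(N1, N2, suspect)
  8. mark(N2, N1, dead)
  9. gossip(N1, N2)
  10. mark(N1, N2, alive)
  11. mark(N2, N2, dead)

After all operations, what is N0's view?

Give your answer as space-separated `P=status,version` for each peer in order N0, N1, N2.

Answer: N0=dead,2 N1=alive,0 N2=alive,0

Derivation:
Op 1: N2 marks N0=alive -> (alive,v1)
Op 2: gossip N2<->N1 -> N2.N0=(alive,v1) N2.N1=(alive,v0) N2.N2=(alive,v0) | N1.N0=(alive,v1) N1.N1=(alive,v0) N1.N2=(alive,v0)
Op 3: N2 marks N0=dead -> (dead,v2)
Op 4: gossip N2<->N0 -> N2.N0=(dead,v2) N2.N1=(alive,v0) N2.N2=(alive,v0) | N0.N0=(dead,v2) N0.N1=(alive,v0) N0.N2=(alive,v0)
Op 5: gossip N0<->N2 -> N0.N0=(dead,v2) N0.N1=(alive,v0) N0.N2=(alive,v0) | N2.N0=(dead,v2) N2.N1=(alive,v0) N2.N2=(alive,v0)
Op 6: N2 marks N1=alive -> (alive,v1)
Op 7: N1 marks N2=suspect -> (suspect,v1)
Op 8: N2 marks N1=dead -> (dead,v2)
Op 9: gossip N1<->N2 -> N1.N0=(dead,v2) N1.N1=(dead,v2) N1.N2=(suspect,v1) | N2.N0=(dead,v2) N2.N1=(dead,v2) N2.N2=(suspect,v1)
Op 10: N1 marks N2=alive -> (alive,v2)
Op 11: N2 marks N2=dead -> (dead,v2)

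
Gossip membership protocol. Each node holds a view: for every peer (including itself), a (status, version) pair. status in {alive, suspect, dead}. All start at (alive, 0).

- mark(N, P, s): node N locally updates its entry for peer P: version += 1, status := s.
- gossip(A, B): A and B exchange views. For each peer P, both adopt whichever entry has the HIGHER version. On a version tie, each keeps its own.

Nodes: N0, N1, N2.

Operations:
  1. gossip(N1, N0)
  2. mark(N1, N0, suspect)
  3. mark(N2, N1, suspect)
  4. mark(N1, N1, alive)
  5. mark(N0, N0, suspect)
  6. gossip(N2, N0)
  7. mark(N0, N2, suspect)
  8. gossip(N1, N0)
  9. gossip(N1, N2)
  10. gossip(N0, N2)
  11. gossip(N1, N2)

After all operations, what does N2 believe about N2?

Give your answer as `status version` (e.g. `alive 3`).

Answer: suspect 1

Derivation:
Op 1: gossip N1<->N0 -> N1.N0=(alive,v0) N1.N1=(alive,v0) N1.N2=(alive,v0) | N0.N0=(alive,v0) N0.N1=(alive,v0) N0.N2=(alive,v0)
Op 2: N1 marks N0=suspect -> (suspect,v1)
Op 3: N2 marks N1=suspect -> (suspect,v1)
Op 4: N1 marks N1=alive -> (alive,v1)
Op 5: N0 marks N0=suspect -> (suspect,v1)
Op 6: gossip N2<->N0 -> N2.N0=(suspect,v1) N2.N1=(suspect,v1) N2.N2=(alive,v0) | N0.N0=(suspect,v1) N0.N1=(suspect,v1) N0.N2=(alive,v0)
Op 7: N0 marks N2=suspect -> (suspect,v1)
Op 8: gossip N1<->N0 -> N1.N0=(suspect,v1) N1.N1=(alive,v1) N1.N2=(suspect,v1) | N0.N0=(suspect,v1) N0.N1=(suspect,v1) N0.N2=(suspect,v1)
Op 9: gossip N1<->N2 -> N1.N0=(suspect,v1) N1.N1=(alive,v1) N1.N2=(suspect,v1) | N2.N0=(suspect,v1) N2.N1=(suspect,v1) N2.N2=(suspect,v1)
Op 10: gossip N0<->N2 -> N0.N0=(suspect,v1) N0.N1=(suspect,v1) N0.N2=(suspect,v1) | N2.N0=(suspect,v1) N2.N1=(suspect,v1) N2.N2=(suspect,v1)
Op 11: gossip N1<->N2 -> N1.N0=(suspect,v1) N1.N1=(alive,v1) N1.N2=(suspect,v1) | N2.N0=(suspect,v1) N2.N1=(suspect,v1) N2.N2=(suspect,v1)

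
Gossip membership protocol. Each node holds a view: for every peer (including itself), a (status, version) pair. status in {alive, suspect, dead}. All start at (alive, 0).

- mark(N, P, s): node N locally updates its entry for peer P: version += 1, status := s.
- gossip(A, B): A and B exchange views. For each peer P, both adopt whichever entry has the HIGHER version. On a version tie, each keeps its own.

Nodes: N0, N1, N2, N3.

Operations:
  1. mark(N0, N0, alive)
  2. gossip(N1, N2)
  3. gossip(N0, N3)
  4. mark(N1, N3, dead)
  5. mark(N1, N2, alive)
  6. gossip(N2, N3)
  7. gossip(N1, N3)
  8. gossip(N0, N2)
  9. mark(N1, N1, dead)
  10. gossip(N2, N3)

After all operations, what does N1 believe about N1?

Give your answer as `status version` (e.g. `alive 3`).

Op 1: N0 marks N0=alive -> (alive,v1)
Op 2: gossip N1<->N2 -> N1.N0=(alive,v0) N1.N1=(alive,v0) N1.N2=(alive,v0) N1.N3=(alive,v0) | N2.N0=(alive,v0) N2.N1=(alive,v0) N2.N2=(alive,v0) N2.N3=(alive,v0)
Op 3: gossip N0<->N3 -> N0.N0=(alive,v1) N0.N1=(alive,v0) N0.N2=(alive,v0) N0.N3=(alive,v0) | N3.N0=(alive,v1) N3.N1=(alive,v0) N3.N2=(alive,v0) N3.N3=(alive,v0)
Op 4: N1 marks N3=dead -> (dead,v1)
Op 5: N1 marks N2=alive -> (alive,v1)
Op 6: gossip N2<->N3 -> N2.N0=(alive,v1) N2.N1=(alive,v0) N2.N2=(alive,v0) N2.N3=(alive,v0) | N3.N0=(alive,v1) N3.N1=(alive,v0) N3.N2=(alive,v0) N3.N3=(alive,v0)
Op 7: gossip N1<->N3 -> N1.N0=(alive,v1) N1.N1=(alive,v0) N1.N2=(alive,v1) N1.N3=(dead,v1) | N3.N0=(alive,v1) N3.N1=(alive,v0) N3.N2=(alive,v1) N3.N3=(dead,v1)
Op 8: gossip N0<->N2 -> N0.N0=(alive,v1) N0.N1=(alive,v0) N0.N2=(alive,v0) N0.N3=(alive,v0) | N2.N0=(alive,v1) N2.N1=(alive,v0) N2.N2=(alive,v0) N2.N3=(alive,v0)
Op 9: N1 marks N1=dead -> (dead,v1)
Op 10: gossip N2<->N3 -> N2.N0=(alive,v1) N2.N1=(alive,v0) N2.N2=(alive,v1) N2.N3=(dead,v1) | N3.N0=(alive,v1) N3.N1=(alive,v0) N3.N2=(alive,v1) N3.N3=(dead,v1)

Answer: dead 1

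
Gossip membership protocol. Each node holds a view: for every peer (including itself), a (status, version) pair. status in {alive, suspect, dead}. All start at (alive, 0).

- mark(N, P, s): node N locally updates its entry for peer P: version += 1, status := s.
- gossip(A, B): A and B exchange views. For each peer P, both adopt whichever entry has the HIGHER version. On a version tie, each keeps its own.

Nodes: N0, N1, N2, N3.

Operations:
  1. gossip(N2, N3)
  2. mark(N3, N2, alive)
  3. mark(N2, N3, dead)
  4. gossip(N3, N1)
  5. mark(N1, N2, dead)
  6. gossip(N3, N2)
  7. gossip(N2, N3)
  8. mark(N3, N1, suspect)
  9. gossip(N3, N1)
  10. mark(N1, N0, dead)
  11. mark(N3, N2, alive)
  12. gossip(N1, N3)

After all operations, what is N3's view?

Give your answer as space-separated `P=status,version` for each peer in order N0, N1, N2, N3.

Answer: N0=dead,1 N1=suspect,1 N2=alive,3 N3=dead,1

Derivation:
Op 1: gossip N2<->N3 -> N2.N0=(alive,v0) N2.N1=(alive,v0) N2.N2=(alive,v0) N2.N3=(alive,v0) | N3.N0=(alive,v0) N3.N1=(alive,v0) N3.N2=(alive,v0) N3.N3=(alive,v0)
Op 2: N3 marks N2=alive -> (alive,v1)
Op 3: N2 marks N3=dead -> (dead,v1)
Op 4: gossip N3<->N1 -> N3.N0=(alive,v0) N3.N1=(alive,v0) N3.N2=(alive,v1) N3.N3=(alive,v0) | N1.N0=(alive,v0) N1.N1=(alive,v0) N1.N2=(alive,v1) N1.N3=(alive,v0)
Op 5: N1 marks N2=dead -> (dead,v2)
Op 6: gossip N3<->N2 -> N3.N0=(alive,v0) N3.N1=(alive,v0) N3.N2=(alive,v1) N3.N3=(dead,v1) | N2.N0=(alive,v0) N2.N1=(alive,v0) N2.N2=(alive,v1) N2.N3=(dead,v1)
Op 7: gossip N2<->N3 -> N2.N0=(alive,v0) N2.N1=(alive,v0) N2.N2=(alive,v1) N2.N3=(dead,v1) | N3.N0=(alive,v0) N3.N1=(alive,v0) N3.N2=(alive,v1) N3.N3=(dead,v1)
Op 8: N3 marks N1=suspect -> (suspect,v1)
Op 9: gossip N3<->N1 -> N3.N0=(alive,v0) N3.N1=(suspect,v1) N3.N2=(dead,v2) N3.N3=(dead,v1) | N1.N0=(alive,v0) N1.N1=(suspect,v1) N1.N2=(dead,v2) N1.N3=(dead,v1)
Op 10: N1 marks N0=dead -> (dead,v1)
Op 11: N3 marks N2=alive -> (alive,v3)
Op 12: gossip N1<->N3 -> N1.N0=(dead,v1) N1.N1=(suspect,v1) N1.N2=(alive,v3) N1.N3=(dead,v1) | N3.N0=(dead,v1) N3.N1=(suspect,v1) N3.N2=(alive,v3) N3.N3=(dead,v1)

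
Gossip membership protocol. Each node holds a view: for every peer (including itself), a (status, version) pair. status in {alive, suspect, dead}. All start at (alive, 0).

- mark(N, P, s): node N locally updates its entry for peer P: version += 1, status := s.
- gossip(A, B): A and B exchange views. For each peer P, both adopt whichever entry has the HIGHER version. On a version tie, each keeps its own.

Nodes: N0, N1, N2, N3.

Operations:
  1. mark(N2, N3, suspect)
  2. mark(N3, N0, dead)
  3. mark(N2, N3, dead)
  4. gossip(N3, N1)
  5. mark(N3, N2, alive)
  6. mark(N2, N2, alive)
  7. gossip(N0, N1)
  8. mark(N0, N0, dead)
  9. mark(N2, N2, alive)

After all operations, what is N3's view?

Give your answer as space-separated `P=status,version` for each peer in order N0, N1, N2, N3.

Answer: N0=dead,1 N1=alive,0 N2=alive,1 N3=alive,0

Derivation:
Op 1: N2 marks N3=suspect -> (suspect,v1)
Op 2: N3 marks N0=dead -> (dead,v1)
Op 3: N2 marks N3=dead -> (dead,v2)
Op 4: gossip N3<->N1 -> N3.N0=(dead,v1) N3.N1=(alive,v0) N3.N2=(alive,v0) N3.N3=(alive,v0) | N1.N0=(dead,v1) N1.N1=(alive,v0) N1.N2=(alive,v0) N1.N3=(alive,v0)
Op 5: N3 marks N2=alive -> (alive,v1)
Op 6: N2 marks N2=alive -> (alive,v1)
Op 7: gossip N0<->N1 -> N0.N0=(dead,v1) N0.N1=(alive,v0) N0.N2=(alive,v0) N0.N3=(alive,v0) | N1.N0=(dead,v1) N1.N1=(alive,v0) N1.N2=(alive,v0) N1.N3=(alive,v0)
Op 8: N0 marks N0=dead -> (dead,v2)
Op 9: N2 marks N2=alive -> (alive,v2)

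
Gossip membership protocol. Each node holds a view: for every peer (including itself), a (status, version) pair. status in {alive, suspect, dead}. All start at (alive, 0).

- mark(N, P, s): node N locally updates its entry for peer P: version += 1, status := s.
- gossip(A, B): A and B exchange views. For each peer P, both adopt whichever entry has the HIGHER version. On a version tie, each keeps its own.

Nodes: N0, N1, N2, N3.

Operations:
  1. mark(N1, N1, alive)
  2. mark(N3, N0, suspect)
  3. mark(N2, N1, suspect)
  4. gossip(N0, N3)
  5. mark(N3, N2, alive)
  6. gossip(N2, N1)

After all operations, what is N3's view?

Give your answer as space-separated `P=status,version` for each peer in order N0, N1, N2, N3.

Op 1: N1 marks N1=alive -> (alive,v1)
Op 2: N3 marks N0=suspect -> (suspect,v1)
Op 3: N2 marks N1=suspect -> (suspect,v1)
Op 4: gossip N0<->N3 -> N0.N0=(suspect,v1) N0.N1=(alive,v0) N0.N2=(alive,v0) N0.N3=(alive,v0) | N3.N0=(suspect,v1) N3.N1=(alive,v0) N3.N2=(alive,v0) N3.N3=(alive,v0)
Op 5: N3 marks N2=alive -> (alive,v1)
Op 6: gossip N2<->N1 -> N2.N0=(alive,v0) N2.N1=(suspect,v1) N2.N2=(alive,v0) N2.N3=(alive,v0) | N1.N0=(alive,v0) N1.N1=(alive,v1) N1.N2=(alive,v0) N1.N3=(alive,v0)

Answer: N0=suspect,1 N1=alive,0 N2=alive,1 N3=alive,0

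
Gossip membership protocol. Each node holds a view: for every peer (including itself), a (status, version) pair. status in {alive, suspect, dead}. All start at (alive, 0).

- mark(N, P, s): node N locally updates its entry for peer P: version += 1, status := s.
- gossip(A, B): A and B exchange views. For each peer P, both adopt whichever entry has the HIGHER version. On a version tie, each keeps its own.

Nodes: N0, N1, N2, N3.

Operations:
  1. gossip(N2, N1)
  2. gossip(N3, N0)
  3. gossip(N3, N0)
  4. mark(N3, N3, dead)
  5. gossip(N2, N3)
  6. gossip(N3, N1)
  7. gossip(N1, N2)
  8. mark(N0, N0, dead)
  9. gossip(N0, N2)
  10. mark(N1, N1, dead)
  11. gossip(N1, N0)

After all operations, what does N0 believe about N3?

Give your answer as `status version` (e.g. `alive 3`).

Answer: dead 1

Derivation:
Op 1: gossip N2<->N1 -> N2.N0=(alive,v0) N2.N1=(alive,v0) N2.N2=(alive,v0) N2.N3=(alive,v0) | N1.N0=(alive,v0) N1.N1=(alive,v0) N1.N2=(alive,v0) N1.N3=(alive,v0)
Op 2: gossip N3<->N0 -> N3.N0=(alive,v0) N3.N1=(alive,v0) N3.N2=(alive,v0) N3.N3=(alive,v0) | N0.N0=(alive,v0) N0.N1=(alive,v0) N0.N2=(alive,v0) N0.N3=(alive,v0)
Op 3: gossip N3<->N0 -> N3.N0=(alive,v0) N3.N1=(alive,v0) N3.N2=(alive,v0) N3.N3=(alive,v0) | N0.N0=(alive,v0) N0.N1=(alive,v0) N0.N2=(alive,v0) N0.N3=(alive,v0)
Op 4: N3 marks N3=dead -> (dead,v1)
Op 5: gossip N2<->N3 -> N2.N0=(alive,v0) N2.N1=(alive,v0) N2.N2=(alive,v0) N2.N3=(dead,v1) | N3.N0=(alive,v0) N3.N1=(alive,v0) N3.N2=(alive,v0) N3.N3=(dead,v1)
Op 6: gossip N3<->N1 -> N3.N0=(alive,v0) N3.N1=(alive,v0) N3.N2=(alive,v0) N3.N3=(dead,v1) | N1.N0=(alive,v0) N1.N1=(alive,v0) N1.N2=(alive,v0) N1.N3=(dead,v1)
Op 7: gossip N1<->N2 -> N1.N0=(alive,v0) N1.N1=(alive,v0) N1.N2=(alive,v0) N1.N3=(dead,v1) | N2.N0=(alive,v0) N2.N1=(alive,v0) N2.N2=(alive,v0) N2.N3=(dead,v1)
Op 8: N0 marks N0=dead -> (dead,v1)
Op 9: gossip N0<->N2 -> N0.N0=(dead,v1) N0.N1=(alive,v0) N0.N2=(alive,v0) N0.N3=(dead,v1) | N2.N0=(dead,v1) N2.N1=(alive,v0) N2.N2=(alive,v0) N2.N3=(dead,v1)
Op 10: N1 marks N1=dead -> (dead,v1)
Op 11: gossip N1<->N0 -> N1.N0=(dead,v1) N1.N1=(dead,v1) N1.N2=(alive,v0) N1.N3=(dead,v1) | N0.N0=(dead,v1) N0.N1=(dead,v1) N0.N2=(alive,v0) N0.N3=(dead,v1)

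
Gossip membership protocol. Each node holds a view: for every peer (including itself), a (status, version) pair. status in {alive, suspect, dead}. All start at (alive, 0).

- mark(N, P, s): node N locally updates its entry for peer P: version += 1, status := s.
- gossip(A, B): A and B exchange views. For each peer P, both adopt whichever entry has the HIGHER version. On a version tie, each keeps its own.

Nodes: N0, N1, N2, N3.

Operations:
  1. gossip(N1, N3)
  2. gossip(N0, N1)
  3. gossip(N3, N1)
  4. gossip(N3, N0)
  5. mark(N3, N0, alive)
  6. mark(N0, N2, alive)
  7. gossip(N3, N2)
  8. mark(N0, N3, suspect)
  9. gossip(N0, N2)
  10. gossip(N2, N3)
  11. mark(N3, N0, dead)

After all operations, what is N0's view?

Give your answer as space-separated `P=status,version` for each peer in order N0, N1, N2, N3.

Answer: N0=alive,1 N1=alive,0 N2=alive,1 N3=suspect,1

Derivation:
Op 1: gossip N1<->N3 -> N1.N0=(alive,v0) N1.N1=(alive,v0) N1.N2=(alive,v0) N1.N3=(alive,v0) | N3.N0=(alive,v0) N3.N1=(alive,v0) N3.N2=(alive,v0) N3.N3=(alive,v0)
Op 2: gossip N0<->N1 -> N0.N0=(alive,v0) N0.N1=(alive,v0) N0.N2=(alive,v0) N0.N3=(alive,v0) | N1.N0=(alive,v0) N1.N1=(alive,v0) N1.N2=(alive,v0) N1.N3=(alive,v0)
Op 3: gossip N3<->N1 -> N3.N0=(alive,v0) N3.N1=(alive,v0) N3.N2=(alive,v0) N3.N3=(alive,v0) | N1.N0=(alive,v0) N1.N1=(alive,v0) N1.N2=(alive,v0) N1.N3=(alive,v0)
Op 4: gossip N3<->N0 -> N3.N0=(alive,v0) N3.N1=(alive,v0) N3.N2=(alive,v0) N3.N3=(alive,v0) | N0.N0=(alive,v0) N0.N1=(alive,v0) N0.N2=(alive,v0) N0.N3=(alive,v0)
Op 5: N3 marks N0=alive -> (alive,v1)
Op 6: N0 marks N2=alive -> (alive,v1)
Op 7: gossip N3<->N2 -> N3.N0=(alive,v1) N3.N1=(alive,v0) N3.N2=(alive,v0) N3.N3=(alive,v0) | N2.N0=(alive,v1) N2.N1=(alive,v0) N2.N2=(alive,v0) N2.N3=(alive,v0)
Op 8: N0 marks N3=suspect -> (suspect,v1)
Op 9: gossip N0<->N2 -> N0.N0=(alive,v1) N0.N1=(alive,v0) N0.N2=(alive,v1) N0.N3=(suspect,v1) | N2.N0=(alive,v1) N2.N1=(alive,v0) N2.N2=(alive,v1) N2.N3=(suspect,v1)
Op 10: gossip N2<->N3 -> N2.N0=(alive,v1) N2.N1=(alive,v0) N2.N2=(alive,v1) N2.N3=(suspect,v1) | N3.N0=(alive,v1) N3.N1=(alive,v0) N3.N2=(alive,v1) N3.N3=(suspect,v1)
Op 11: N3 marks N0=dead -> (dead,v2)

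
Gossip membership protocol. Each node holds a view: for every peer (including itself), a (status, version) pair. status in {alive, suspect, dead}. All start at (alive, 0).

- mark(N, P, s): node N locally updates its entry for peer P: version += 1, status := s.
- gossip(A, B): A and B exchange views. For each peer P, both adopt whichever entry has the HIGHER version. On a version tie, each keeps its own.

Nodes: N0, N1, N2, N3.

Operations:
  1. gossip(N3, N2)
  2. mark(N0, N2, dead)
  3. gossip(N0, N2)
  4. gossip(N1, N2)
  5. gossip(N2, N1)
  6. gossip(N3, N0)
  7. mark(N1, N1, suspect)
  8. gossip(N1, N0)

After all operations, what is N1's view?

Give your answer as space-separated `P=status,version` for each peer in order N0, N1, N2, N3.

Op 1: gossip N3<->N2 -> N3.N0=(alive,v0) N3.N1=(alive,v0) N3.N2=(alive,v0) N3.N3=(alive,v0) | N2.N0=(alive,v0) N2.N1=(alive,v0) N2.N2=(alive,v0) N2.N3=(alive,v0)
Op 2: N0 marks N2=dead -> (dead,v1)
Op 3: gossip N0<->N2 -> N0.N0=(alive,v0) N0.N1=(alive,v0) N0.N2=(dead,v1) N0.N3=(alive,v0) | N2.N0=(alive,v0) N2.N1=(alive,v0) N2.N2=(dead,v1) N2.N3=(alive,v0)
Op 4: gossip N1<->N2 -> N1.N0=(alive,v0) N1.N1=(alive,v0) N1.N2=(dead,v1) N1.N3=(alive,v0) | N2.N0=(alive,v0) N2.N1=(alive,v0) N2.N2=(dead,v1) N2.N3=(alive,v0)
Op 5: gossip N2<->N1 -> N2.N0=(alive,v0) N2.N1=(alive,v0) N2.N2=(dead,v1) N2.N3=(alive,v0) | N1.N0=(alive,v0) N1.N1=(alive,v0) N1.N2=(dead,v1) N1.N3=(alive,v0)
Op 6: gossip N3<->N0 -> N3.N0=(alive,v0) N3.N1=(alive,v0) N3.N2=(dead,v1) N3.N3=(alive,v0) | N0.N0=(alive,v0) N0.N1=(alive,v0) N0.N2=(dead,v1) N0.N3=(alive,v0)
Op 7: N1 marks N1=suspect -> (suspect,v1)
Op 8: gossip N1<->N0 -> N1.N0=(alive,v0) N1.N1=(suspect,v1) N1.N2=(dead,v1) N1.N3=(alive,v0) | N0.N0=(alive,v0) N0.N1=(suspect,v1) N0.N2=(dead,v1) N0.N3=(alive,v0)

Answer: N0=alive,0 N1=suspect,1 N2=dead,1 N3=alive,0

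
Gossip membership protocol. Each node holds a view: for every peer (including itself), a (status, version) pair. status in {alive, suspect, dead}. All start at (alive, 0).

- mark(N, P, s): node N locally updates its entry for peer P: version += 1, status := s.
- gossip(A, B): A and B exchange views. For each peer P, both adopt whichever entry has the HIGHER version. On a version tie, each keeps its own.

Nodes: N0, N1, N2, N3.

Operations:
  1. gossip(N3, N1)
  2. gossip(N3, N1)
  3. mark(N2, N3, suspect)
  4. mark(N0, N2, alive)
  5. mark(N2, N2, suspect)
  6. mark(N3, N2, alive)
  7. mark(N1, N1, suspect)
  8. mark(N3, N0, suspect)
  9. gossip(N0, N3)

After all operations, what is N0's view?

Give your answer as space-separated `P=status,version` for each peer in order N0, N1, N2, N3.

Op 1: gossip N3<->N1 -> N3.N0=(alive,v0) N3.N1=(alive,v0) N3.N2=(alive,v0) N3.N3=(alive,v0) | N1.N0=(alive,v0) N1.N1=(alive,v0) N1.N2=(alive,v0) N1.N3=(alive,v0)
Op 2: gossip N3<->N1 -> N3.N0=(alive,v0) N3.N1=(alive,v0) N3.N2=(alive,v0) N3.N3=(alive,v0) | N1.N0=(alive,v0) N1.N1=(alive,v0) N1.N2=(alive,v0) N1.N3=(alive,v0)
Op 3: N2 marks N3=suspect -> (suspect,v1)
Op 4: N0 marks N2=alive -> (alive,v1)
Op 5: N2 marks N2=suspect -> (suspect,v1)
Op 6: N3 marks N2=alive -> (alive,v1)
Op 7: N1 marks N1=suspect -> (suspect,v1)
Op 8: N3 marks N0=suspect -> (suspect,v1)
Op 9: gossip N0<->N3 -> N0.N0=(suspect,v1) N0.N1=(alive,v0) N0.N2=(alive,v1) N0.N3=(alive,v0) | N3.N0=(suspect,v1) N3.N1=(alive,v0) N3.N2=(alive,v1) N3.N3=(alive,v0)

Answer: N0=suspect,1 N1=alive,0 N2=alive,1 N3=alive,0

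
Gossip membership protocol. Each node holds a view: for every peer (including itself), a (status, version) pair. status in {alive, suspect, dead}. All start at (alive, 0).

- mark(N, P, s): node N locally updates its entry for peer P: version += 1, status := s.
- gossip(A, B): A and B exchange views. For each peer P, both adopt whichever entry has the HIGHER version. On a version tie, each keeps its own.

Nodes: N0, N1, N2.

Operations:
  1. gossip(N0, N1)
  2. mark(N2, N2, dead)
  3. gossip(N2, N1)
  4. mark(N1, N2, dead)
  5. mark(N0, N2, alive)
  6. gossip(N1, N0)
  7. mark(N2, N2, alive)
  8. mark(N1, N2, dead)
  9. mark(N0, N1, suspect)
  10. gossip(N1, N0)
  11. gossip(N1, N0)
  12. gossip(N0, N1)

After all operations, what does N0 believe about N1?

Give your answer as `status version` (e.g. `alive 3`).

Op 1: gossip N0<->N1 -> N0.N0=(alive,v0) N0.N1=(alive,v0) N0.N2=(alive,v0) | N1.N0=(alive,v0) N1.N1=(alive,v0) N1.N2=(alive,v0)
Op 2: N2 marks N2=dead -> (dead,v1)
Op 3: gossip N2<->N1 -> N2.N0=(alive,v0) N2.N1=(alive,v0) N2.N2=(dead,v1) | N1.N0=(alive,v0) N1.N1=(alive,v0) N1.N2=(dead,v1)
Op 4: N1 marks N2=dead -> (dead,v2)
Op 5: N0 marks N2=alive -> (alive,v1)
Op 6: gossip N1<->N0 -> N1.N0=(alive,v0) N1.N1=(alive,v0) N1.N2=(dead,v2) | N0.N0=(alive,v0) N0.N1=(alive,v0) N0.N2=(dead,v2)
Op 7: N2 marks N2=alive -> (alive,v2)
Op 8: N1 marks N2=dead -> (dead,v3)
Op 9: N0 marks N1=suspect -> (suspect,v1)
Op 10: gossip N1<->N0 -> N1.N0=(alive,v0) N1.N1=(suspect,v1) N1.N2=(dead,v3) | N0.N0=(alive,v0) N0.N1=(suspect,v1) N0.N2=(dead,v3)
Op 11: gossip N1<->N0 -> N1.N0=(alive,v0) N1.N1=(suspect,v1) N1.N2=(dead,v3) | N0.N0=(alive,v0) N0.N1=(suspect,v1) N0.N2=(dead,v3)
Op 12: gossip N0<->N1 -> N0.N0=(alive,v0) N0.N1=(suspect,v1) N0.N2=(dead,v3) | N1.N0=(alive,v0) N1.N1=(suspect,v1) N1.N2=(dead,v3)

Answer: suspect 1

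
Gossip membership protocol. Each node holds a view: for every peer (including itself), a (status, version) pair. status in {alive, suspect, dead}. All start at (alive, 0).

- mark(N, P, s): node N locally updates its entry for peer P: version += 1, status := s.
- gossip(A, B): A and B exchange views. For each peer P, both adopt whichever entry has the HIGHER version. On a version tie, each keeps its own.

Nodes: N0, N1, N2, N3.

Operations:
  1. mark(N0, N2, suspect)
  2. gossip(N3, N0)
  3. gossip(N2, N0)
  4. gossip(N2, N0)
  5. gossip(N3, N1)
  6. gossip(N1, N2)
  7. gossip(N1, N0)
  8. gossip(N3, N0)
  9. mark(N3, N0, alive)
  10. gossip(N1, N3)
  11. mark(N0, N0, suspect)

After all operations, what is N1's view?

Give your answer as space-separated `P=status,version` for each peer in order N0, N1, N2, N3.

Answer: N0=alive,1 N1=alive,0 N2=suspect,1 N3=alive,0

Derivation:
Op 1: N0 marks N2=suspect -> (suspect,v1)
Op 2: gossip N3<->N0 -> N3.N0=(alive,v0) N3.N1=(alive,v0) N3.N2=(suspect,v1) N3.N3=(alive,v0) | N0.N0=(alive,v0) N0.N1=(alive,v0) N0.N2=(suspect,v1) N0.N3=(alive,v0)
Op 3: gossip N2<->N0 -> N2.N0=(alive,v0) N2.N1=(alive,v0) N2.N2=(suspect,v1) N2.N3=(alive,v0) | N0.N0=(alive,v0) N0.N1=(alive,v0) N0.N2=(suspect,v1) N0.N3=(alive,v0)
Op 4: gossip N2<->N0 -> N2.N0=(alive,v0) N2.N1=(alive,v0) N2.N2=(suspect,v1) N2.N3=(alive,v0) | N0.N0=(alive,v0) N0.N1=(alive,v0) N0.N2=(suspect,v1) N0.N3=(alive,v0)
Op 5: gossip N3<->N1 -> N3.N0=(alive,v0) N3.N1=(alive,v0) N3.N2=(suspect,v1) N3.N3=(alive,v0) | N1.N0=(alive,v0) N1.N1=(alive,v0) N1.N2=(suspect,v1) N1.N3=(alive,v0)
Op 6: gossip N1<->N2 -> N1.N0=(alive,v0) N1.N1=(alive,v0) N1.N2=(suspect,v1) N1.N3=(alive,v0) | N2.N0=(alive,v0) N2.N1=(alive,v0) N2.N2=(suspect,v1) N2.N3=(alive,v0)
Op 7: gossip N1<->N0 -> N1.N0=(alive,v0) N1.N1=(alive,v0) N1.N2=(suspect,v1) N1.N3=(alive,v0) | N0.N0=(alive,v0) N0.N1=(alive,v0) N0.N2=(suspect,v1) N0.N3=(alive,v0)
Op 8: gossip N3<->N0 -> N3.N0=(alive,v0) N3.N1=(alive,v0) N3.N2=(suspect,v1) N3.N3=(alive,v0) | N0.N0=(alive,v0) N0.N1=(alive,v0) N0.N2=(suspect,v1) N0.N3=(alive,v0)
Op 9: N3 marks N0=alive -> (alive,v1)
Op 10: gossip N1<->N3 -> N1.N0=(alive,v1) N1.N1=(alive,v0) N1.N2=(suspect,v1) N1.N3=(alive,v0) | N3.N0=(alive,v1) N3.N1=(alive,v0) N3.N2=(suspect,v1) N3.N3=(alive,v0)
Op 11: N0 marks N0=suspect -> (suspect,v1)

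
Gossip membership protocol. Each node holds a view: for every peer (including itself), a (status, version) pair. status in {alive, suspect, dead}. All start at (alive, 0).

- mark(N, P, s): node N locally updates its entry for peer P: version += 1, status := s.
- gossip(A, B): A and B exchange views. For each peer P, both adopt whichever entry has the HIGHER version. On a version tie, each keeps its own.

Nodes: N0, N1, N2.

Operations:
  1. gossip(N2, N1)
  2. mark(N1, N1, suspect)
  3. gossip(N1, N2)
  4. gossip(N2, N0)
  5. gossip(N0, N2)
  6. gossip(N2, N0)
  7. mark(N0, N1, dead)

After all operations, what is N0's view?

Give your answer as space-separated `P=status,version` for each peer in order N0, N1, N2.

Answer: N0=alive,0 N1=dead,2 N2=alive,0

Derivation:
Op 1: gossip N2<->N1 -> N2.N0=(alive,v0) N2.N1=(alive,v0) N2.N2=(alive,v0) | N1.N0=(alive,v0) N1.N1=(alive,v0) N1.N2=(alive,v0)
Op 2: N1 marks N1=suspect -> (suspect,v1)
Op 3: gossip N1<->N2 -> N1.N0=(alive,v0) N1.N1=(suspect,v1) N1.N2=(alive,v0) | N2.N0=(alive,v0) N2.N1=(suspect,v1) N2.N2=(alive,v0)
Op 4: gossip N2<->N0 -> N2.N0=(alive,v0) N2.N1=(suspect,v1) N2.N2=(alive,v0) | N0.N0=(alive,v0) N0.N1=(suspect,v1) N0.N2=(alive,v0)
Op 5: gossip N0<->N2 -> N0.N0=(alive,v0) N0.N1=(suspect,v1) N0.N2=(alive,v0) | N2.N0=(alive,v0) N2.N1=(suspect,v1) N2.N2=(alive,v0)
Op 6: gossip N2<->N0 -> N2.N0=(alive,v0) N2.N1=(suspect,v1) N2.N2=(alive,v0) | N0.N0=(alive,v0) N0.N1=(suspect,v1) N0.N2=(alive,v0)
Op 7: N0 marks N1=dead -> (dead,v2)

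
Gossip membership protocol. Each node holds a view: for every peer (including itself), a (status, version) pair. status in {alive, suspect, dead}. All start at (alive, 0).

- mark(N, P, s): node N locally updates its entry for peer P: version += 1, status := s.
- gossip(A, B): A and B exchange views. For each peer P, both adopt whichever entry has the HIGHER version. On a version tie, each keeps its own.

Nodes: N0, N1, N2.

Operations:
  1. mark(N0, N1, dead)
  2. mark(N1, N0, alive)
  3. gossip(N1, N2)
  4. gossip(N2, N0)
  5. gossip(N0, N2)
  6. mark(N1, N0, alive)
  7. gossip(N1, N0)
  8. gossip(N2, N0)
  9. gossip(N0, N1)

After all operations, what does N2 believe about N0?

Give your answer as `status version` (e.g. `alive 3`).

Op 1: N0 marks N1=dead -> (dead,v1)
Op 2: N1 marks N0=alive -> (alive,v1)
Op 3: gossip N1<->N2 -> N1.N0=(alive,v1) N1.N1=(alive,v0) N1.N2=(alive,v0) | N2.N0=(alive,v1) N2.N1=(alive,v0) N2.N2=(alive,v0)
Op 4: gossip N2<->N0 -> N2.N0=(alive,v1) N2.N1=(dead,v1) N2.N2=(alive,v0) | N0.N0=(alive,v1) N0.N1=(dead,v1) N0.N2=(alive,v0)
Op 5: gossip N0<->N2 -> N0.N0=(alive,v1) N0.N1=(dead,v1) N0.N2=(alive,v0) | N2.N0=(alive,v1) N2.N1=(dead,v1) N2.N2=(alive,v0)
Op 6: N1 marks N0=alive -> (alive,v2)
Op 7: gossip N1<->N0 -> N1.N0=(alive,v2) N1.N1=(dead,v1) N1.N2=(alive,v0) | N0.N0=(alive,v2) N0.N1=(dead,v1) N0.N2=(alive,v0)
Op 8: gossip N2<->N0 -> N2.N0=(alive,v2) N2.N1=(dead,v1) N2.N2=(alive,v0) | N0.N0=(alive,v2) N0.N1=(dead,v1) N0.N2=(alive,v0)
Op 9: gossip N0<->N1 -> N0.N0=(alive,v2) N0.N1=(dead,v1) N0.N2=(alive,v0) | N1.N0=(alive,v2) N1.N1=(dead,v1) N1.N2=(alive,v0)

Answer: alive 2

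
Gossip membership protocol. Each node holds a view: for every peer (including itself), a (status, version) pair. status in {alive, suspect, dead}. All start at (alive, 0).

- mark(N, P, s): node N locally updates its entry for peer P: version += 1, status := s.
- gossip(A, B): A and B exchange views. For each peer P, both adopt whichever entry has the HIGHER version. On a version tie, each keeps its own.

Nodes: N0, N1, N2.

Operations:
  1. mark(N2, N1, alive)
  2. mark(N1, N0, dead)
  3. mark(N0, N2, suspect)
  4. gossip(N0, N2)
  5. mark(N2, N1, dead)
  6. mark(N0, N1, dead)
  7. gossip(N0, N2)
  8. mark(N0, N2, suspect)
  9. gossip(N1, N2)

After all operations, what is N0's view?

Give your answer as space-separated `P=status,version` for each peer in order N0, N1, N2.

Op 1: N2 marks N1=alive -> (alive,v1)
Op 2: N1 marks N0=dead -> (dead,v1)
Op 3: N0 marks N2=suspect -> (suspect,v1)
Op 4: gossip N0<->N2 -> N0.N0=(alive,v0) N0.N1=(alive,v1) N0.N2=(suspect,v1) | N2.N0=(alive,v0) N2.N1=(alive,v1) N2.N2=(suspect,v1)
Op 5: N2 marks N1=dead -> (dead,v2)
Op 6: N0 marks N1=dead -> (dead,v2)
Op 7: gossip N0<->N2 -> N0.N0=(alive,v0) N0.N1=(dead,v2) N0.N2=(suspect,v1) | N2.N0=(alive,v0) N2.N1=(dead,v2) N2.N2=(suspect,v1)
Op 8: N0 marks N2=suspect -> (suspect,v2)
Op 9: gossip N1<->N2 -> N1.N0=(dead,v1) N1.N1=(dead,v2) N1.N2=(suspect,v1) | N2.N0=(dead,v1) N2.N1=(dead,v2) N2.N2=(suspect,v1)

Answer: N0=alive,0 N1=dead,2 N2=suspect,2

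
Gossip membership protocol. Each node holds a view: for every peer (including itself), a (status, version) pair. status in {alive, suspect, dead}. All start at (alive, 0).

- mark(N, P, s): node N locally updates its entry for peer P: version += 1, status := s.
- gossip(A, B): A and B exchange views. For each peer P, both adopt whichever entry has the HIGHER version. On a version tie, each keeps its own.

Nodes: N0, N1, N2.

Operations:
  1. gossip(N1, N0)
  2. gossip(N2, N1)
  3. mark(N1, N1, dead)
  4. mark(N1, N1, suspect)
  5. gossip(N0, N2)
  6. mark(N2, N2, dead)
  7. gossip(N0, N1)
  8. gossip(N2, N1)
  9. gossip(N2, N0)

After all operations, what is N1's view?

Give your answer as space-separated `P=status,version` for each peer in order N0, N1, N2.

Op 1: gossip N1<->N0 -> N1.N0=(alive,v0) N1.N1=(alive,v0) N1.N2=(alive,v0) | N0.N0=(alive,v0) N0.N1=(alive,v0) N0.N2=(alive,v0)
Op 2: gossip N2<->N1 -> N2.N0=(alive,v0) N2.N1=(alive,v0) N2.N2=(alive,v0) | N1.N0=(alive,v0) N1.N1=(alive,v0) N1.N2=(alive,v0)
Op 3: N1 marks N1=dead -> (dead,v1)
Op 4: N1 marks N1=suspect -> (suspect,v2)
Op 5: gossip N0<->N2 -> N0.N0=(alive,v0) N0.N1=(alive,v0) N0.N2=(alive,v0) | N2.N0=(alive,v0) N2.N1=(alive,v0) N2.N2=(alive,v0)
Op 6: N2 marks N2=dead -> (dead,v1)
Op 7: gossip N0<->N1 -> N0.N0=(alive,v0) N0.N1=(suspect,v2) N0.N2=(alive,v0) | N1.N0=(alive,v0) N1.N1=(suspect,v2) N1.N2=(alive,v0)
Op 8: gossip N2<->N1 -> N2.N0=(alive,v0) N2.N1=(suspect,v2) N2.N2=(dead,v1) | N1.N0=(alive,v0) N1.N1=(suspect,v2) N1.N2=(dead,v1)
Op 9: gossip N2<->N0 -> N2.N0=(alive,v0) N2.N1=(suspect,v2) N2.N2=(dead,v1) | N0.N0=(alive,v0) N0.N1=(suspect,v2) N0.N2=(dead,v1)

Answer: N0=alive,0 N1=suspect,2 N2=dead,1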